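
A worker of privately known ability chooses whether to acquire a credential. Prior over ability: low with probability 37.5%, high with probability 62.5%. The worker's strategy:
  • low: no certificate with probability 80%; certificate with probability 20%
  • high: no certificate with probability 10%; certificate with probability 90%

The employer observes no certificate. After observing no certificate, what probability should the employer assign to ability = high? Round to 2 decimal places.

0.17

P(no certificate) = 0.375·0.8 + 0.625·0.1 = 0.3625
P(high | no certificate) = (0.625·0.1) / 0.3625 = 0.0625 / 0.3625 = 0.172414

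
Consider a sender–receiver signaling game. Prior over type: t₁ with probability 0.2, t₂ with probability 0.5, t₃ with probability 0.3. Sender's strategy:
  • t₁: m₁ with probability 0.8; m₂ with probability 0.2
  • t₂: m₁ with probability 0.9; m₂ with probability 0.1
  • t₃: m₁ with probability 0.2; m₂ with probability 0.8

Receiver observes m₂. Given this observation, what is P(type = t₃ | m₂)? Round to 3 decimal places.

0.727

Apply Bayes' rule using the sender's strategy as the likelihood.
P(m₂) = 0.2·0.2 + 0.5·0.1 + 0.3·0.8 = 0.33
P(t₃ | m₂) = (0.3·0.8) / 0.33 = 0.24 / 0.33 = 0.727273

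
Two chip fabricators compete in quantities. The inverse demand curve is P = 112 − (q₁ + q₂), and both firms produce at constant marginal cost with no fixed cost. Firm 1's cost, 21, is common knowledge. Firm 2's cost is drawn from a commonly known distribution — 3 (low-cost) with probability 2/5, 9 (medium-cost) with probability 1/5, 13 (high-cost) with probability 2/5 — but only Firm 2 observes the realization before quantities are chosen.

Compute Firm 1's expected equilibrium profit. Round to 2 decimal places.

Each type of Firm 2 best-responds to q₁; Firm 1 best-responds to the expected q₂ over Firm 2's types.
Firm 2 with cost c maximizes (112 − (q₁+q₂) − c)·q₂, giving q₂(c) = (112 − c − q₁)/2.
E[c₂] = 2/5·3 + 1/5·9 + 2/5·13 = 8.2
Firm 1's FOC against E[q₂] yields q₁ = (112 − 2·21 + E[c₂])/3 = (112 − 42 + 8.2)/3 = 26.0667.
E[P] = 112 − (q₁ + E[q₂]) = 47.0667; Firm 1's expected profit = (E[P] − 21)·q₁ = (47.0667 − 21)·26.0667 = 679.471.

679.47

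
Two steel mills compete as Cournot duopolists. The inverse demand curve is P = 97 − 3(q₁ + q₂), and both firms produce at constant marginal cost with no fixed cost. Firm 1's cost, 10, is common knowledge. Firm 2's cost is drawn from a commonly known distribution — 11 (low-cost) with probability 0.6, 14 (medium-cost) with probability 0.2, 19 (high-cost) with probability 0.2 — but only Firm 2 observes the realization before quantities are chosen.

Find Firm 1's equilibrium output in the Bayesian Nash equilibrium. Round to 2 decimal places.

Type-c best response for Firm 2: q₂(c) = (97 − c)/6 − q₁/2.
Firm 1 maximizes expected profit; its first-order condition is 97 − 6q₁ − 3E[q₂] − 10 = 0.
Substituting E[q₂] and solving: E[c₂] = 13.2, so q₁ = (97 − 2·10 + 13.2)/9 = 10.0222.

10.02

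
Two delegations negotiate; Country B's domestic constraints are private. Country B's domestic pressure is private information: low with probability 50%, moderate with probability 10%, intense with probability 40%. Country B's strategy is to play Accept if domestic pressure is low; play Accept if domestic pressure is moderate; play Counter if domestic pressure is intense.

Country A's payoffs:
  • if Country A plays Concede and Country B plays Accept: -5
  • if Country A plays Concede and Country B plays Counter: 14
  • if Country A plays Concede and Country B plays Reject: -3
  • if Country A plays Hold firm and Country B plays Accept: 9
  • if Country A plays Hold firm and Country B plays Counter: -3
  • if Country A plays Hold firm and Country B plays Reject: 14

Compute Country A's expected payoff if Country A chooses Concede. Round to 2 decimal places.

2.60

E[Concede] = 0.5·(-5) + 0.1·(-5) + 0.4·14 = (-2.5) + (-0.5) + 5.6 = 2.6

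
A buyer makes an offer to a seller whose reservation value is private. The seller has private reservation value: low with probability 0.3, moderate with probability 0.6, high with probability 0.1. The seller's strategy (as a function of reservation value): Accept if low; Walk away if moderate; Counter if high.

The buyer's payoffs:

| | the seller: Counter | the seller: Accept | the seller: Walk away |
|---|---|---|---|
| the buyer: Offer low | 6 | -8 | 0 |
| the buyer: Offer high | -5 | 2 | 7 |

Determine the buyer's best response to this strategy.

Offer high

E[Offer low] = 0.3·(-8) + 0.6·(0) + 0.1·(6) = -1.8
E[Offer high] = 0.3·(2) + 0.6·(7) + 0.1·(-5) = 4.3
Best response: Offer high (4.3 is the largest).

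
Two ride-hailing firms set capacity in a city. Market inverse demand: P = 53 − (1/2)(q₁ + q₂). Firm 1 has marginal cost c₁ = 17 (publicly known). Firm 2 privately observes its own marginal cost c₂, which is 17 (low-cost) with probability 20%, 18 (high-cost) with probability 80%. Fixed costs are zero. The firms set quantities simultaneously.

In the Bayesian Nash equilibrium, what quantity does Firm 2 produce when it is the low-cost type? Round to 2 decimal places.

Firm 2 with cost c maximizes (53 − (1/2)(q₁+q₂) − c)·q₂, giving q₂(c) = (53 − c − (1/2)q₁).
E[c₂] = 0.2·17 + 0.8·18 = 17.8
Firm 1's FOC against E[q₂] yields q₁ = (53 − 2·17 + E[c₂])/(3/2) = (53 − 34 + 17.8)/(3/2) = 24.5333.
q₂(low-cost) = (53 − 17 − (1/2)·24.5333) = 23.7333.

23.73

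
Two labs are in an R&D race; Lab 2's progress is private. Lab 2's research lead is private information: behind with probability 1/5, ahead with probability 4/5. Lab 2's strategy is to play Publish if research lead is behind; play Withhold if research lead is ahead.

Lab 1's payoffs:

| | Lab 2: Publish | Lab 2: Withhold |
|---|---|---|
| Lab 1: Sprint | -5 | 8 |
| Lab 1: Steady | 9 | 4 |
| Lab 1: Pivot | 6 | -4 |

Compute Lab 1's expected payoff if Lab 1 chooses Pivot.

E[Pivot] = 1/5·6 + 4/5·(-4) = 6/5 + (-16/5) = -2

-2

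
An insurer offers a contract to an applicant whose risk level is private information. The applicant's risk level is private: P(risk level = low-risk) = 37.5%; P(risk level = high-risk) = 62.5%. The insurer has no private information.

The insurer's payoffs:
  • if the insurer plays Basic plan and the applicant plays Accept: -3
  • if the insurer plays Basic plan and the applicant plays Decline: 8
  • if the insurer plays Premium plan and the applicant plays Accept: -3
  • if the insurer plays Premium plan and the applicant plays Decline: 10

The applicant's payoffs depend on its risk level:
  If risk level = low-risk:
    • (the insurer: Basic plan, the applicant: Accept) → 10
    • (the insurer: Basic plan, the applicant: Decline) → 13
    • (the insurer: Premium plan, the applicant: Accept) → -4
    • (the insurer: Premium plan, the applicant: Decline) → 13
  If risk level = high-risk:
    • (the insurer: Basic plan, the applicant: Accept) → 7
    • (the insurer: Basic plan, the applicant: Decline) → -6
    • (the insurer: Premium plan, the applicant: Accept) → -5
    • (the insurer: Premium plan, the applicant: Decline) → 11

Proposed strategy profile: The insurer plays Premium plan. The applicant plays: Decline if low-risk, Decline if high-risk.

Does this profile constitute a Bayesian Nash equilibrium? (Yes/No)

Yes

A profile is a BNE iff every type of every player is best-responding given beliefs about the other side.
The insurer plays Premium plan: E[Premium plan] = 0.375·(10) + 0.625·(10) = 10; E[Basic plan] = 8. Best-responding. ✓
The applicant (risk level low-risk), facing Premium plan: Accept gives -4, Decline gives 13. Proposed Decline is best. ✓
The applicant (risk level high-risk), facing Premium plan: Accept gives -5, Decline gives 11. Proposed Decline is best. ✓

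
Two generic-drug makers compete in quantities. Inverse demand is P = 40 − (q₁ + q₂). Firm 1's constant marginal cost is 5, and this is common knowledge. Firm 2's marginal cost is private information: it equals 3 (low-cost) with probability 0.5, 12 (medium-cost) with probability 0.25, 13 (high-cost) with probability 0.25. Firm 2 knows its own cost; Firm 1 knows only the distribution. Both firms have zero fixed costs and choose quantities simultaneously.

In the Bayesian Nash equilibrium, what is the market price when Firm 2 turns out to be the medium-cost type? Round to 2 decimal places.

19.71

Type-c best response for Firm 2: q₂(c) = (40 − c)/2 − q₁/2.
Firm 1 maximizes expected profit; its first-order condition is 40 − 2q₁ − E[q₂] − 5 = 0.
Substituting E[q₂] and solving: E[c₂] = 7.75, so q₁ = (40 − 2·5 + 7.75)/3 = 12.5833.
q₂(medium-cost) = 7.70833, so P = 40 − (12.5833 + 7.70833) = 19.7083.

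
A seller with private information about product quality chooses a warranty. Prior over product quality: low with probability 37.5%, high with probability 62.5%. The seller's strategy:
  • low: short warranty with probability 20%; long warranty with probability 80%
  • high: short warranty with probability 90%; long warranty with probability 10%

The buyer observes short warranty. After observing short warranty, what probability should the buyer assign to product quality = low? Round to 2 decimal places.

0.12

Apply Bayes' rule using the sender's strategy as the likelihood.
P(short warranty) = 0.375·0.2 + 0.625·0.9 = 0.6375
P(low | short warranty) = (0.375·0.2) / 0.6375 = 0.075 / 0.6375 = 0.117647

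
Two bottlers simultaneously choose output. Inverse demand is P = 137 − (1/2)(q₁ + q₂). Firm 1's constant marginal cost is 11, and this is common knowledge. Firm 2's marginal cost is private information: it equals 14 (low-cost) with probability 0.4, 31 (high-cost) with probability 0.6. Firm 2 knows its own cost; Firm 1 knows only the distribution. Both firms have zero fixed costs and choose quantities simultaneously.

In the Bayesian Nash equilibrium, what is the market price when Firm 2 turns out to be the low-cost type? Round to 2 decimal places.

Type-c best response for Firm 2: q₂(c) = (137 − c) − q₁/2.
Firm 1 maximizes expected profit; its first-order condition is 137 − q₁ − (1/2)E[q₂] − 11 = 0.
Substituting E[q₂] and solving: E[c₂] = 24.2, so q₁ = (137 − 2·11 + 24.2)/(3/2) = 92.8.
q₂(low-cost) = 76.6, so P = 137 − (1/2)·(92.8 + 76.6) = 52.3.

52.30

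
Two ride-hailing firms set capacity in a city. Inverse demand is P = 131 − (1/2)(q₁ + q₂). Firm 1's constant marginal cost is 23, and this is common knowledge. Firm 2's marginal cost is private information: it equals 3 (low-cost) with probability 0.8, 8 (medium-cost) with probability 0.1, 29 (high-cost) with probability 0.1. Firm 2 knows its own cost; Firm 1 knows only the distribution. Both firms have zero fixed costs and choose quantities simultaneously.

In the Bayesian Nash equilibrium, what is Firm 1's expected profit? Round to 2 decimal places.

Type-c best response for Firm 2: q₂(c) = (131 − c) − q₁/2.
Firm 1 maximizes expected profit; its first-order condition is 131 − q₁ − (1/2)E[q₂] − 23 = 0.
Substituting E[q₂] and solving: E[c₂] = 6.1, so q₁ = (131 − 2·23 + 6.1)/(3/2) = 60.7333.
E[P] = 131 − (1/2)·(q₁ + E[q₂]) = 53.3667; Firm 1's expected profit = (E[P] − 23)·q₁ = (53.3667 − 23)·60.7333 = 1844.27.

1844.27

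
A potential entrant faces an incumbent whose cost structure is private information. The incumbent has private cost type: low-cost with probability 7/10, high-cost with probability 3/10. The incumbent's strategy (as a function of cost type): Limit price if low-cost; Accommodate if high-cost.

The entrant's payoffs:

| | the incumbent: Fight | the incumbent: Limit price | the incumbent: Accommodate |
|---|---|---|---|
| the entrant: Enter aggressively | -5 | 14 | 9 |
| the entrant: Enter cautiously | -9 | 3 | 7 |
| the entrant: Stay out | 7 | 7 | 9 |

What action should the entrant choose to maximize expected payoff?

Compute the entrant's expected payoff for each action, taking the expectation over the incumbent's type.
E[Enter aggressively] = 7/10·(14) + 3/10·(9) = 25/2
E[Enter cautiously] = 7/10·(3) + 3/10·(7) = 21/5
E[Stay out] = 7/10·(7) + 3/10·(9) = 38/5
Best response: Enter aggressively (25/2 is the largest).

Enter aggressively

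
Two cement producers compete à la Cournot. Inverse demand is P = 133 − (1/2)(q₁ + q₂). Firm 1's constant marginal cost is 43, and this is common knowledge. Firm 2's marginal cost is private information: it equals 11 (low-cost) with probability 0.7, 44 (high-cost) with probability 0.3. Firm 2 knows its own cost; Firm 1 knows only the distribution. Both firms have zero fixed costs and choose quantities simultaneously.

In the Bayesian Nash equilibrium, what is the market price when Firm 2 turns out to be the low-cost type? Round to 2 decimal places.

Firm 2 with cost c maximizes (133 − (1/2)(q₁+q₂) − c)·q₂, giving q₂(c) = (133 − c − (1/2)q₁).
E[c₂] = 0.7·11 + 0.3·44 = 20.9
Firm 1's FOC against E[q₂] yields q₁ = (133 − 2·43 + E[c₂])/(3/2) = (133 − 86 + 20.9)/(3/2) = 45.2667.
q₂(low-cost) = 99.3667, so P = 133 − (1/2)·(45.2667 + 99.3667) = 60.6833.

60.68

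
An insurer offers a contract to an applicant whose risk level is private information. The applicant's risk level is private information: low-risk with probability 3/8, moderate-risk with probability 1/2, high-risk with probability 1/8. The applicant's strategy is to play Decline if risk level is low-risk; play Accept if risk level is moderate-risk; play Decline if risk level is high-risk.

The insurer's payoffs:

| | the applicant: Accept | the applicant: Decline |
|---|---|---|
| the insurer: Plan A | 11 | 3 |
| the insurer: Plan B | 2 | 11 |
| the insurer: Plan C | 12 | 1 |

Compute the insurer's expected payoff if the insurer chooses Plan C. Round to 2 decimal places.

Take the expectation over the applicant's risk level, weighting each type's action by its prior probability.
E[Plan C] = 3/8·1 + 1/2·12 + 1/8·1 = 3/8 + 6 + 1/8 = 13/2

6.50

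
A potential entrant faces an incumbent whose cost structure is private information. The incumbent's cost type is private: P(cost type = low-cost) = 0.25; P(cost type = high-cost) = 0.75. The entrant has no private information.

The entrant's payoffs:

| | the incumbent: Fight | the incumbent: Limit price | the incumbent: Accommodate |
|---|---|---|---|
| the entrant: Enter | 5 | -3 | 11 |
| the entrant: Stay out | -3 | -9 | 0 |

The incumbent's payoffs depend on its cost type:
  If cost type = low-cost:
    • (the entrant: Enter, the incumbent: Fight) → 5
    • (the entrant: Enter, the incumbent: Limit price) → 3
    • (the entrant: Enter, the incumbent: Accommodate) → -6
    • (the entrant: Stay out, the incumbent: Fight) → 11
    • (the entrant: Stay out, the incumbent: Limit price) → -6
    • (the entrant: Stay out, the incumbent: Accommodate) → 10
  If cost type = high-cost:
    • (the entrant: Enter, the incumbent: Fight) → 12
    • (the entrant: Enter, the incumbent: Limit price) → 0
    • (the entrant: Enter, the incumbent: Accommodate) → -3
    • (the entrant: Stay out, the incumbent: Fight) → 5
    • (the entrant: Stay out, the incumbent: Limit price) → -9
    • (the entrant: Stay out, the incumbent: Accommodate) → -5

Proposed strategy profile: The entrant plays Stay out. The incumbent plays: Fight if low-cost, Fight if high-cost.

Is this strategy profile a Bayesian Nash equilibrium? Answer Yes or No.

A profile is a BNE iff every type of every player is best-responding given beliefs about the other side.
The entrant plays Stay out: E[Stay out] = 0.25·(-3) + 0.75·(-3) = -3; E[Enter] = 5. Not best-responding. ✗
The incumbent (cost type low-cost), facing Stay out: Fight gives 11, Limit price gives -6, Accommodate gives 10. Proposed Fight is best. ✓
The incumbent (cost type high-cost), facing Stay out: Fight gives 5, Limit price gives -9, Accommodate gives -5. Proposed Fight is best. ✓

No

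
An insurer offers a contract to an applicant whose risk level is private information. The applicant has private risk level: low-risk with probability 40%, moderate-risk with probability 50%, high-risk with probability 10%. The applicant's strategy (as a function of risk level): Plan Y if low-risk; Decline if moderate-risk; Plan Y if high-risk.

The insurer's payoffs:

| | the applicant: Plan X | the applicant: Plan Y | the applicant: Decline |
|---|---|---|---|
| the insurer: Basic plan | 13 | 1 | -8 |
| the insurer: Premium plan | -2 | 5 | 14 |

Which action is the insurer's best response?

E[Basic plan] = 0.4·(1) + 0.5·(-8) + 0.1·(1) = -3.5
E[Premium plan] = 0.4·(5) + 0.5·(14) + 0.1·(5) = 9.5
Best response: Premium plan (9.5 is the largest).

Premium plan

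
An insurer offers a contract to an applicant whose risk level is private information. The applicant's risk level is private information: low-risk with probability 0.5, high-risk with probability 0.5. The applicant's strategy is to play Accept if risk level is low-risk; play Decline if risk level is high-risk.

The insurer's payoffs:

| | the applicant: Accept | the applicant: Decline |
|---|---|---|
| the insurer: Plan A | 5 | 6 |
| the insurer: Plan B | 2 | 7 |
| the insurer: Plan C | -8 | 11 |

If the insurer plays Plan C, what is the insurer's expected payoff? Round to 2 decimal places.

1.50

E[Plan C] = 0.5·(-8) + 0.5·11 = (-4) + 5.5 = 1.5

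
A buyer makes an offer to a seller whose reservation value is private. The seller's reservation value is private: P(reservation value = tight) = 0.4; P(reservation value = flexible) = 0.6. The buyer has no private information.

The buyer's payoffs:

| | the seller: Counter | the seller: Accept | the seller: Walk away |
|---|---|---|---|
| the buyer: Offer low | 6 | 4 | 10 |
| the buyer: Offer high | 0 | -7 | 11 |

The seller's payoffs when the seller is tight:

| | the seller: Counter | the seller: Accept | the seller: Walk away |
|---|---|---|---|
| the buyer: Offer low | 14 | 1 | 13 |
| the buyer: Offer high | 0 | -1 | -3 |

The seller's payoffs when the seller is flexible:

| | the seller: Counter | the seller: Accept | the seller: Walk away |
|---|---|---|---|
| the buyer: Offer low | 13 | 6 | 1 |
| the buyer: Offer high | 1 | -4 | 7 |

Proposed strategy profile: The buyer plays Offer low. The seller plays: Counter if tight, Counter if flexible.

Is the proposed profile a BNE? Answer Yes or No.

The buyer plays Offer low: E[Offer low] = 0.4·(6) + 0.6·(6) = 6; E[Offer high] = 0. Best-responding. ✓
The seller (reservation value tight), facing Offer low: Counter gives 14, Accept gives 1, Walk away gives 13. Proposed Counter is best. ✓
The seller (reservation value flexible), facing Offer low: Counter gives 13, Accept gives 6, Walk away gives 1. Proposed Counter is best. ✓

Yes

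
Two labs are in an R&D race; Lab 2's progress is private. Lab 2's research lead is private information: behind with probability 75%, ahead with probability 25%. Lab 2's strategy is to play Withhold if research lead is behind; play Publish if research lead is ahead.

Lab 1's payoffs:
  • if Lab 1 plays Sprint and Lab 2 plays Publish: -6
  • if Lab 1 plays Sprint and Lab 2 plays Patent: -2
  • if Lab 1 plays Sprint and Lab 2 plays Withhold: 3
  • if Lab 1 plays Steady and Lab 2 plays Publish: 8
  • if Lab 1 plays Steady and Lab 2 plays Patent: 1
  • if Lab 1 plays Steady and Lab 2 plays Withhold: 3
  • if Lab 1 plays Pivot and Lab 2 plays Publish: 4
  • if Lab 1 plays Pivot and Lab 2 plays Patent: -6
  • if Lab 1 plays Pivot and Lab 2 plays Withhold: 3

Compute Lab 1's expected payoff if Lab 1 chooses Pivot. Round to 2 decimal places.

Take the expectation over Lab 2's research lead, weighting each type's action by its prior probability.
E[Pivot] = 0.75·3 + 0.25·4 = 2.25 + 1 = 3.25

3.25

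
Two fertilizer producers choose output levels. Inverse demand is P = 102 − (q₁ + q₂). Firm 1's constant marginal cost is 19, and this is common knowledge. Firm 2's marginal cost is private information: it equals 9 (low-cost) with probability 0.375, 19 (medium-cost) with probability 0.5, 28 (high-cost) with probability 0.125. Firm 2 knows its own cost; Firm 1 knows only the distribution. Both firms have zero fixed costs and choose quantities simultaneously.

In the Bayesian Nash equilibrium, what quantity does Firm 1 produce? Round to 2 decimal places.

Type-c best response for Firm 2: q₂(c) = (102 − c)/2 − q₁/2.
Firm 1 maximizes expected profit; its first-order condition is 102 − 2q₁ − E[q₂] − 19 = 0.
Substituting E[q₂] and solving: E[c₂] = 16.375, so q₁ = (102 − 2·19 + 16.375)/3 = 26.7917.

26.79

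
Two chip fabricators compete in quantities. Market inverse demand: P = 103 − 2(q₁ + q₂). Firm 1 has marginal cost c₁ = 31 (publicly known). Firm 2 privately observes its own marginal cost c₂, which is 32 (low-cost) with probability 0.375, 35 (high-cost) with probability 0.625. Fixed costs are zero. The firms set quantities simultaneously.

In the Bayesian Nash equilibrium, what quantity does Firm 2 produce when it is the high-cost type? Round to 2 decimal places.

10.76

Firm 2 with cost c maximizes (103 − 2(q₁+q₂) − c)·q₂, giving q₂(c) = (103 − c − 2q₁)/4.
E[c₂] = 0.375·32 + 0.625·35 = 33.875
Firm 1's FOC against E[q₂] yields q₁ = (103 − 2·31 + E[c₂])/6 = (103 − 62 + 33.875)/6 = 12.4792.
q₂(high-cost) = (103 − 35 − 2·12.4792)/4 = 10.7604.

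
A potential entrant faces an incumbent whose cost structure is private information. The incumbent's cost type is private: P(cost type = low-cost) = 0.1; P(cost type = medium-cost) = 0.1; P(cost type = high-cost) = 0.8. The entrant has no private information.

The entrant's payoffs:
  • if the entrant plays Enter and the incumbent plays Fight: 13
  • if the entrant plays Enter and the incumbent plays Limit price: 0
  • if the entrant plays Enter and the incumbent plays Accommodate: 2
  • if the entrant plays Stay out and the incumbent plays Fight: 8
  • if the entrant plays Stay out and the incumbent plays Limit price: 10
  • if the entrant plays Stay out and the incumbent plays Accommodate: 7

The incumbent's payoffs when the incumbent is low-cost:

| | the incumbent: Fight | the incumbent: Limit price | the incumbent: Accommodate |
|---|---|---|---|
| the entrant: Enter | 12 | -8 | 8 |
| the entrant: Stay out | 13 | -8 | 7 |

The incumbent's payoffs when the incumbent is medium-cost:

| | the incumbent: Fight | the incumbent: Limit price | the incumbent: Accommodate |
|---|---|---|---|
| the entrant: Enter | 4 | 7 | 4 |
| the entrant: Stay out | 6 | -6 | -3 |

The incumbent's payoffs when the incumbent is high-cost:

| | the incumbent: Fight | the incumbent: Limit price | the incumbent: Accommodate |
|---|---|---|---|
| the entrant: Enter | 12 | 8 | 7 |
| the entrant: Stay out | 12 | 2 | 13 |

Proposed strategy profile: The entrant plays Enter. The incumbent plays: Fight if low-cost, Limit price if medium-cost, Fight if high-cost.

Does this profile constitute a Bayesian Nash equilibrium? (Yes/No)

Yes

The entrant plays Enter: E[Enter] = 0.1·(13) + 0.1·(0) + 0.8·(13) = 11.7; E[Stay out] = 8.2. Best-responding. ✓
The incumbent (cost type low-cost), facing Enter: Fight gives 12, Limit price gives -8, Accommodate gives 8. Proposed Fight is best. ✓
The incumbent (cost type medium-cost), facing Enter: Fight gives 4, Limit price gives 7, Accommodate gives 4. Proposed Limit price is best. ✓
The incumbent (cost type high-cost), facing Enter: Fight gives 12, Limit price gives 8, Accommodate gives 7. Proposed Fight is best. ✓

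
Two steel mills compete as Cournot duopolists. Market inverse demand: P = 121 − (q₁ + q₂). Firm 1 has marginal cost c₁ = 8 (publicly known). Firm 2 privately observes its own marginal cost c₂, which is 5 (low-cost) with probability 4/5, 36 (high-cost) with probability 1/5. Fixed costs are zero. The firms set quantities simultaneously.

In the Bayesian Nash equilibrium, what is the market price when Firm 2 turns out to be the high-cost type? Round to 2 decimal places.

59.13

Firm 2 with cost c maximizes (121 − (q₁+q₂) − c)·q₂, giving q₂(c) = (121 − c − q₁)/2.
E[c₂] = 4/5·5 + 1/5·36 = 11.2
Firm 1's FOC against E[q₂] yields q₁ = (121 − 2·8 + E[c₂])/3 = (121 − 16 + 11.2)/3 = 38.7333.
q₂(high-cost) = 23.1333, so P = 121 − (38.7333 + 23.1333) = 59.1333.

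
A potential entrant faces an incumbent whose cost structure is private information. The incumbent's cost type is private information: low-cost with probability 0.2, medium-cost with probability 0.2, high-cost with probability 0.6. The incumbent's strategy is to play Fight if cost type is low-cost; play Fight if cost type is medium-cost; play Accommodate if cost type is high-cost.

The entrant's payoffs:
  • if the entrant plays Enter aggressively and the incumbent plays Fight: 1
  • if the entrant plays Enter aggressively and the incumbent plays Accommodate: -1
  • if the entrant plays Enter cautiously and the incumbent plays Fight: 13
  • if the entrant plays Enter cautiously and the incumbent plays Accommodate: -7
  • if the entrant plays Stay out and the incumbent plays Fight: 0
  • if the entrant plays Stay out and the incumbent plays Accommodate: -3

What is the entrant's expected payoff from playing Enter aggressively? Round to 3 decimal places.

E[Enter aggressively] = 0.2·1 + 0.2·1 + 0.6·(-1) = 0.2 + 0.2 + (-0.6) = -0.2

-0.200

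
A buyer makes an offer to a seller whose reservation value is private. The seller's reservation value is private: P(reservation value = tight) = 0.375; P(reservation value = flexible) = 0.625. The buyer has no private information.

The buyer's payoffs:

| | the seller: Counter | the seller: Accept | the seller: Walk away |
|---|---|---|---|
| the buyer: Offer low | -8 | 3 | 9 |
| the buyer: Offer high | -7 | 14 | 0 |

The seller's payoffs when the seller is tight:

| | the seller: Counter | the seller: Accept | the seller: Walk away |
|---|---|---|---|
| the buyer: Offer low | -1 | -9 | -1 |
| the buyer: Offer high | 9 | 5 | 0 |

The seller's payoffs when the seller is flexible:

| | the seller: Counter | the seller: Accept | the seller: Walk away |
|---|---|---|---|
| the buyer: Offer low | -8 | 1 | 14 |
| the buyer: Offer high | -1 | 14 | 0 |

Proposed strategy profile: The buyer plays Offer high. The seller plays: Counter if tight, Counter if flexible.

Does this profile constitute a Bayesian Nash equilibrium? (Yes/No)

The buyer plays Offer high: E[Offer high] = 0.375·(-7) + 0.625·(-7) = -7; E[Offer low] = -8. Best-responding. ✓
The seller (reservation value tight), facing Offer high: Counter gives 9, Accept gives 5, Walk away gives 0. Proposed Counter is best. ✓
The seller (reservation value flexible), facing Offer high: Counter gives -1, Accept gives 14, Walk away gives 0. Proposed Counter is not best — profitable deviation exists. ✗

No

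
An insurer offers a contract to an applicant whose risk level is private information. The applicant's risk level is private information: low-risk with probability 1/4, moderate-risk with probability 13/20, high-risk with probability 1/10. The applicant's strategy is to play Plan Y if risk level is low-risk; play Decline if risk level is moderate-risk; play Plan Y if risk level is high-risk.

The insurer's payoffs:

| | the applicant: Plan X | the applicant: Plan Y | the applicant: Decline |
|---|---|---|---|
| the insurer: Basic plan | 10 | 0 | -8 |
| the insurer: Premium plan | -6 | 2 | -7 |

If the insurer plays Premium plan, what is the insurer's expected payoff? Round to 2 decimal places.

-3.85

E[Premium plan] = 1/4·2 + 13/20·(-7) + 1/10·2 = 1/2 + (-91/20) + 1/5 = -77/20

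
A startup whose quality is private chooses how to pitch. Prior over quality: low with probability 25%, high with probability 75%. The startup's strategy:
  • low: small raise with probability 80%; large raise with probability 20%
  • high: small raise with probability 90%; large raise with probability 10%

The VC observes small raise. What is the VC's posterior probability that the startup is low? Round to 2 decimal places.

P(small raise) = 0.25·0.8 + 0.75·0.9 = 0.875
P(low | small raise) = (0.25·0.8) / 0.875 = 0.2 / 0.875 = 0.228571

0.23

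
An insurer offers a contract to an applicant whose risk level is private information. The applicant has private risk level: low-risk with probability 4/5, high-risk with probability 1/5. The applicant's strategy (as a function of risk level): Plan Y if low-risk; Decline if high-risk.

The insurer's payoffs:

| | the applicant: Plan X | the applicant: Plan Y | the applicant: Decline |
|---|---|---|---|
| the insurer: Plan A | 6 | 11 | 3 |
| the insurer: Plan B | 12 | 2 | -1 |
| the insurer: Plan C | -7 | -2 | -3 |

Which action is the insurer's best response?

Plan A

E[Plan A] = 4/5·(11) + 1/5·(3) = 47/5
E[Plan B] = 4/5·(2) + 1/5·(-1) = 7/5
E[Plan C] = 4/5·(-2) + 1/5·(-3) = -11/5
Best response: Plan A (47/5 is the largest).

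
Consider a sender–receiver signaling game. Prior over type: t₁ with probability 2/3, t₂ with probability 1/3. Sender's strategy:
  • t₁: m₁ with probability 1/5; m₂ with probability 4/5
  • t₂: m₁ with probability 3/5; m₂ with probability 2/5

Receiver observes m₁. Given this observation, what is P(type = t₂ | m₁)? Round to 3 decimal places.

0.600

P(m₁) = (2/3)·(1/5) + (1/3)·(3/5) = 1/3
P(t₂ | m₁) = ((1/3)·(3/5)) / (1/3) = (1/5) / (1/3) = 3/5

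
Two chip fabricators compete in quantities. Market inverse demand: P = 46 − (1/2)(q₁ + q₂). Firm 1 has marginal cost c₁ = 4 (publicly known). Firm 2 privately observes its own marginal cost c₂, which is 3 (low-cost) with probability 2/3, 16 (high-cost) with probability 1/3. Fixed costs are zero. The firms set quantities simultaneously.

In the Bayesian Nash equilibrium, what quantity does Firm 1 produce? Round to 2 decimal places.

30.22

Type-c best response for Firm 2: q₂(c) = (46 − c) − q₁/2.
Firm 1 maximizes expected profit; its first-order condition is 46 − q₁ − (1/2)E[q₂] − 4 = 0.
Substituting E[q₂] and solving: E[c₂] = 7.33333, so q₁ = (46 − 2·4 + 7.33333)/(3/2) = 30.2222.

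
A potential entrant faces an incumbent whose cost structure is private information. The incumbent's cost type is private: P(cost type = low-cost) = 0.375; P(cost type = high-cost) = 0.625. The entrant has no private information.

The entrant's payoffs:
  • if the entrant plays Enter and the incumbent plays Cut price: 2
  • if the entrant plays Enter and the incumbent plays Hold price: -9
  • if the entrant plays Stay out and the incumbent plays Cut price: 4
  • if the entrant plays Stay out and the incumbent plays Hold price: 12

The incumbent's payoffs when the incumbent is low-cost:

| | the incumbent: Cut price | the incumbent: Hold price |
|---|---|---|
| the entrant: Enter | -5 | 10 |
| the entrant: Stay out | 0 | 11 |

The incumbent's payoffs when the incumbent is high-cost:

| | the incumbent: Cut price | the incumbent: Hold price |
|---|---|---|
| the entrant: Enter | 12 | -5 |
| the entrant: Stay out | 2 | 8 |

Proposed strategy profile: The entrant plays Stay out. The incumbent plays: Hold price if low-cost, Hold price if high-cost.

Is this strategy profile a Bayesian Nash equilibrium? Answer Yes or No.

A profile is a BNE iff every type of every player is best-responding given beliefs about the other side.
The entrant plays Stay out: E[Stay out] = 0.375·(12) + 0.625·(12) = 12; E[Enter] = -9. Best-responding. ✓
The incumbent (cost type low-cost), facing Stay out: Cut price gives 0, Hold price gives 11. Proposed Hold price is best. ✓
The incumbent (cost type high-cost), facing Stay out: Cut price gives 2, Hold price gives 8. Proposed Hold price is best. ✓

Yes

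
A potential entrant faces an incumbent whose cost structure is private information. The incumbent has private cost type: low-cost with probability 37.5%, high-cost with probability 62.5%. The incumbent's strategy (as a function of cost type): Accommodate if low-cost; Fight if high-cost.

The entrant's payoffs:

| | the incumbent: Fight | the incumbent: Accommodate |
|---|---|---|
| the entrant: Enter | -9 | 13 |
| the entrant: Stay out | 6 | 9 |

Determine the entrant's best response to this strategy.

Stay out

Compute the entrant's expected payoff for each action, taking the expectation over the incumbent's type.
E[Enter] = 0.375·(13) + 0.625·(-9) = -0.75
E[Stay out] = 0.375·(9) + 0.625·(6) = 7.125
Best response: Stay out (7.125 is the largest).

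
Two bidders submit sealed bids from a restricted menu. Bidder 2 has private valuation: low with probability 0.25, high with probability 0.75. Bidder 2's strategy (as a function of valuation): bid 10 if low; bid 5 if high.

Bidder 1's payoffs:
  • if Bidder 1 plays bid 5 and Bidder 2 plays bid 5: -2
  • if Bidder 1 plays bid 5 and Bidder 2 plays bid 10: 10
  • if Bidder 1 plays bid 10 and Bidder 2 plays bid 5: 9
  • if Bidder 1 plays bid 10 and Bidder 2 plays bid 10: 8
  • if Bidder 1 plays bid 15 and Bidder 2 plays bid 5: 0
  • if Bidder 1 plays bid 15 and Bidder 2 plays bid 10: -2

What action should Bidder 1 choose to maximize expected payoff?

bid 10

E[bid 5] = 0.25·(10) + 0.75·(-2) = 1
E[bid 10] = 0.25·(8) + 0.75·(9) = 8.75
E[bid 15] = 0.25·(-2) + 0.75·(0) = -0.5
Best response: bid 10 (8.75 is the largest).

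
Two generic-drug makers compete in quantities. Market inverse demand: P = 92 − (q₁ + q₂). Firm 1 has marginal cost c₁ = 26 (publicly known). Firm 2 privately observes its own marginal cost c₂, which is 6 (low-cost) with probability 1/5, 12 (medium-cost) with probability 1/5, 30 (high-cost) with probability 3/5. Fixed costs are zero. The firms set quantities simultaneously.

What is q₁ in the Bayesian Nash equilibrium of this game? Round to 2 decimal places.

Firm 2 with cost c maximizes (92 − (q₁+q₂) − c)·q₂, giving q₂(c) = (92 − c − q₁)/2.
E[c₂] = 1/5·6 + 1/5·12 + 3/5·30 = 21.6
Firm 1's FOC against E[q₂] yields q₁ = (92 − 2·26 + E[c₂])/3 = (92 − 52 + 21.6)/3 = 20.5333.

20.53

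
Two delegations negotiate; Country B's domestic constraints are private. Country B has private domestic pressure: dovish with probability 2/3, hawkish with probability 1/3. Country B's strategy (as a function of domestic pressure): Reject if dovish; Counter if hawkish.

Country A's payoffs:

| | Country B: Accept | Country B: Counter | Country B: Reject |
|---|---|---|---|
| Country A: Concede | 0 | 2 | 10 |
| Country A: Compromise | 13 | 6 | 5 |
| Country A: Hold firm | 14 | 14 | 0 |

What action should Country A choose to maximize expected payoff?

E[Concede] = 2/3·(10) + 1/3·(2) = 22/3
E[Compromise] = 2/3·(5) + 1/3·(6) = 16/3
E[Hold firm] = 2/3·(0) + 1/3·(14) = 14/3
Best response: Concede (22/3 is the largest).

Concede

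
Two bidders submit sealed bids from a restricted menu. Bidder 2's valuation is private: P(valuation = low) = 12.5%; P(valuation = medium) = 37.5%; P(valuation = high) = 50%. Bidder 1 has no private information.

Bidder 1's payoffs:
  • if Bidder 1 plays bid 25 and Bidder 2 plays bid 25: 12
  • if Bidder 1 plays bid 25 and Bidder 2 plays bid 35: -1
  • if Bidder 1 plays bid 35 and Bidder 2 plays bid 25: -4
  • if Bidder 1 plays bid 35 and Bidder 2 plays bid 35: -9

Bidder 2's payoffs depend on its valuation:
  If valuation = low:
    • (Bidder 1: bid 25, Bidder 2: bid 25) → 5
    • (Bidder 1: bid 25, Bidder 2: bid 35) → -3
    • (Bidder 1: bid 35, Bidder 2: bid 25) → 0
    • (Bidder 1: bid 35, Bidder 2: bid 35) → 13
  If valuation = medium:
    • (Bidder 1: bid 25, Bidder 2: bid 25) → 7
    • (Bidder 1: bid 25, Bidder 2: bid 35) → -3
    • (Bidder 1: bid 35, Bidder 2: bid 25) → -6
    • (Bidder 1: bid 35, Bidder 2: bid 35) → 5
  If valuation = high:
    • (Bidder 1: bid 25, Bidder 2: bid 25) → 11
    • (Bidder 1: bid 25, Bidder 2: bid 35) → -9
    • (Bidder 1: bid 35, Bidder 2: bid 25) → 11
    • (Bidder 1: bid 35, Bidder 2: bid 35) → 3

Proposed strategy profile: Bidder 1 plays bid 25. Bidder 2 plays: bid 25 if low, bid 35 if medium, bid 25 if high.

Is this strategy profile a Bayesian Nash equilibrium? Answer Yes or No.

Bidder 1 plays bid 25: E[bid 25] = 0.125·(12) + 0.375·(-1) + 0.5·(12) = 7.125; E[bid 35] = -5.875. Best-responding. ✓
Bidder 2 (valuation low), facing bid 25: bid 25 gives 5, bid 35 gives -3. Proposed bid 25 is best. ✓
Bidder 2 (valuation medium), facing bid 25: bid 25 gives 7, bid 35 gives -3. Proposed bid 35 is not best — profitable deviation exists. ✗
Bidder 2 (valuation high), facing bid 25: bid 25 gives 11, bid 35 gives -9. Proposed bid 25 is best. ✓

No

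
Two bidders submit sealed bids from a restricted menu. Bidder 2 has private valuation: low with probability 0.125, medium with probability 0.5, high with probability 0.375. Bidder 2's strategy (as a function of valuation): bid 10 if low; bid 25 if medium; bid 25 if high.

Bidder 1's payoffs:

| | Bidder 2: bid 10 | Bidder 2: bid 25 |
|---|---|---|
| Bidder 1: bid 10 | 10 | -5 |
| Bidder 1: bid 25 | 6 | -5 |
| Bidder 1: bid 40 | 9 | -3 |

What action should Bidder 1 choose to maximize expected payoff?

bid 40

Compute Bidder 1's expected payoff for each action, taking the expectation over Bidder 2's type.
E[bid 10] = 0.125·(10) + 0.5·(-5) + 0.375·(-5) = -3.125
E[bid 25] = 0.125·(6) + 0.5·(-5) + 0.375·(-5) = -3.625
E[bid 40] = 0.125·(9) + 0.5·(-3) + 0.375·(-3) = -1.5
Best response: bid 40 (-1.5 is the largest).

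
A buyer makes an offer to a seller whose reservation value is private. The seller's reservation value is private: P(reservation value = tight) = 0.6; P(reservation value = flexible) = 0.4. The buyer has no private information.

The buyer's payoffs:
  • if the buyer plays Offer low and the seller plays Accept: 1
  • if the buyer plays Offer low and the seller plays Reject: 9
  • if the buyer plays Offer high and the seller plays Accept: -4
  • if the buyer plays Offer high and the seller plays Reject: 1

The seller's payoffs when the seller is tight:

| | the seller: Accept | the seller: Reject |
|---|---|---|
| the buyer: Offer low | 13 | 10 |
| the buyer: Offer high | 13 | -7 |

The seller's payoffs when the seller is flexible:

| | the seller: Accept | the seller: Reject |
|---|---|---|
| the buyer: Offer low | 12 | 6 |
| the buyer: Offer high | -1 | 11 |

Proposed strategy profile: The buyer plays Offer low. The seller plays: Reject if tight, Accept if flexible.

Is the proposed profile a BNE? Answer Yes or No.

The buyer plays Offer low: E[Offer low] = 0.6·(9) + 0.4·(1) = 5.8; E[Offer high] = -1. Best-responding. ✓
The seller (reservation value tight), facing Offer low: Accept gives 13, Reject gives 10. Proposed Reject is not best — profitable deviation exists. ✗
The seller (reservation value flexible), facing Offer low: Accept gives 12, Reject gives 6. Proposed Accept is best. ✓

No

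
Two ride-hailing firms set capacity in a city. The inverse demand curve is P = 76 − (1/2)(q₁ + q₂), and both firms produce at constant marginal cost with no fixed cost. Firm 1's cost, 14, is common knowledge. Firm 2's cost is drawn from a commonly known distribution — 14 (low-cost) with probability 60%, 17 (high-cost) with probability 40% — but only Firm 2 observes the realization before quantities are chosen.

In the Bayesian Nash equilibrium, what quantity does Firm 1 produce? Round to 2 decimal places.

Type-c best response for Firm 2: q₂(c) = (76 − c) − q₁/2.
Firm 1 maximizes expected profit; its first-order condition is 76 − q₁ − (1/2)E[q₂] − 14 = 0.
Substituting E[q₂] and solving: E[c₂] = 15.2, so q₁ = (76 − 2·14 + 15.2)/(3/2) = 42.1333.

42.13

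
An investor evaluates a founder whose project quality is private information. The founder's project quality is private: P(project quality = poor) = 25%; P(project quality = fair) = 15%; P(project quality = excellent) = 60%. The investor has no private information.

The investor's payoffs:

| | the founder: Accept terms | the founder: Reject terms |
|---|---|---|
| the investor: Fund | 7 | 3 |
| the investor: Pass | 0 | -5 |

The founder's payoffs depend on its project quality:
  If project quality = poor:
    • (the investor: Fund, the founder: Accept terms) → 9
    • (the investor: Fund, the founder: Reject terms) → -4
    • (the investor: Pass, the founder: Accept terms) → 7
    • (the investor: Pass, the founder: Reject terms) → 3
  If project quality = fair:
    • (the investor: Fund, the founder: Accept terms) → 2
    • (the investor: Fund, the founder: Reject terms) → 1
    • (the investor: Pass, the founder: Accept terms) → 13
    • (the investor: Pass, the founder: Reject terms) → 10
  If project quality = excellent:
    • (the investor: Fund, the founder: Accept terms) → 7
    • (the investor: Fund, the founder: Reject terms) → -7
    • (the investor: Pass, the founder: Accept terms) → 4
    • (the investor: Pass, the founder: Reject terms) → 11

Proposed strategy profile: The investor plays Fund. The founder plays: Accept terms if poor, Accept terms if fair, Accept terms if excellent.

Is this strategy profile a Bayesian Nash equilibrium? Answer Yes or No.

The investor plays Fund: E[Fund] = 0.25·(7) + 0.15·(7) + 0.6·(7) = 7; E[Pass] = 0. Best-responding. ✓
The founder (project quality poor), facing Fund: Accept terms gives 9, Reject terms gives -4. Proposed Accept terms is best. ✓
The founder (project quality fair), facing Fund: Accept terms gives 2, Reject terms gives 1. Proposed Accept terms is best. ✓
The founder (project quality excellent), facing Fund: Accept terms gives 7, Reject terms gives -7. Proposed Accept terms is best. ✓

Yes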